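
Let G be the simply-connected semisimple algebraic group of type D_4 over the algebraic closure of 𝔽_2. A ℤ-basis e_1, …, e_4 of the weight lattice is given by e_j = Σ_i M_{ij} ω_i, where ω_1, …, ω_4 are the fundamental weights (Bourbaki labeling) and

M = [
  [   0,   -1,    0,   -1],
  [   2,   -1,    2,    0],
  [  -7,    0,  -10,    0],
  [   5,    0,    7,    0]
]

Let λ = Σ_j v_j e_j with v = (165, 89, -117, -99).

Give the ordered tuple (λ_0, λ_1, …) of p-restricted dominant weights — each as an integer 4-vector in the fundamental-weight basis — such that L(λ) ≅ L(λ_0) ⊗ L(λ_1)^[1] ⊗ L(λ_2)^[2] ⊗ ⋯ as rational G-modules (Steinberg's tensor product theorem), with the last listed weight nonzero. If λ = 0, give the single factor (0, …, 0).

((0, 1, 1, 0), (1, 1, 1, 1), (0, 1, 1, 1), (1, 0, 1, 0))

Change of basis e → ω: c = M·v where v = (165, 89, -117, -99):
  c_1 = 0*165 + -1*89 + 0*-117 + -1*-99 = 10
  c_2 = 2*165 + -1*89 + 2*-117 + 0*-99 = 7
  c_3 = -7*165 + 0*89 + -10*-117 + 0*-99 = 15
  c_4 = 5*165 + 0*89 + 7*-117 + 0*-99 = 6
Expand coordinatewise in base 2:
  c_1 = 10 = 0·2^0 + 1·2^1 + 0·2^2 + 1·2^3
  c_2 = 7 = 1·2^0 + 1·2^1 + 1·2^2
  c_3 = 15 = 1·2^0 + 1·2^1 + 1·2^2 + 1·2^3
  c_4 = 6 = 0·2^0 + 1·2^1 + 1·2^2
Factor λ_0 = (0, 1, 1, 0)
Factor λ_1 = (1, 1, 1, 1)
Factor λ_2 = (0, 1, 1, 1)
Factor λ_3 = (1, 0, 1, 0)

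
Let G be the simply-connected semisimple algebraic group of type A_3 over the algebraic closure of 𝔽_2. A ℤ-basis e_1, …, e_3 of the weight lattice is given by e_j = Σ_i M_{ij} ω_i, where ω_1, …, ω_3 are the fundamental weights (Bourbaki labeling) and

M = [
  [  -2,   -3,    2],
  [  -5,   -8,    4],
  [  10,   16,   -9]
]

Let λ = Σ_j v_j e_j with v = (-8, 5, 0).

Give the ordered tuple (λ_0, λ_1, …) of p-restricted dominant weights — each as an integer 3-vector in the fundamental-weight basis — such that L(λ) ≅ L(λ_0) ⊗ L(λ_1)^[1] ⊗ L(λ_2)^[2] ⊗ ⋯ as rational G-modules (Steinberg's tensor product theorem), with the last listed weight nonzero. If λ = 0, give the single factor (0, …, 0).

((1, 0, 0),)

Compute c_i = Σ_j M_{ij} v_j with v = (-8, 5, 0):
  c_1 = -2*-8 + -3*5 + 2*0 = 1
  c_2 = -5*-8 + -8*5 + 4*0 = 0
  c_3 = 10*-8 + 16*5 + -9*0 = 0
Base-2 expansion of each c_i:
  c_1 = 1 = 1·2^0
  c_2 = 0
  c_3 = 0
Factor λ_0 = (1, 0, 0)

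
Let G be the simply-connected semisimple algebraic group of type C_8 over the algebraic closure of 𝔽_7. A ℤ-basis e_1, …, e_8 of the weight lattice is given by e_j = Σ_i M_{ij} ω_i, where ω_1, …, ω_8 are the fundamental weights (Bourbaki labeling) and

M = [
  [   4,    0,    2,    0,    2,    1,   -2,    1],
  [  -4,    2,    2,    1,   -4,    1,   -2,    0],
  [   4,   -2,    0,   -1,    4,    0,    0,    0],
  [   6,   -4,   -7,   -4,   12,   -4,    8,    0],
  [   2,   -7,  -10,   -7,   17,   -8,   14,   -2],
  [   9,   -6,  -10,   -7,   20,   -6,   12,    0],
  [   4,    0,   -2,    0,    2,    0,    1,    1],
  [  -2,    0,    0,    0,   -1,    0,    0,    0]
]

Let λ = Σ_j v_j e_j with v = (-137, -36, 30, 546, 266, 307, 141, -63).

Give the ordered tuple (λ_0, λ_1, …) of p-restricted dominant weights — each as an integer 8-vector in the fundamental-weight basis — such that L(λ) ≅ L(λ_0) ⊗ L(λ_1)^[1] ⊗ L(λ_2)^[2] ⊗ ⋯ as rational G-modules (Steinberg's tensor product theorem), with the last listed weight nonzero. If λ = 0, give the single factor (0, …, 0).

ω-coordinates c = M·v, v = (-137, -36, 30, 546, 266, 307, 141, -63):
  c_1 = 4*-137 + 0*-36 + 2*30 + 0*546 + 2*266 + 1*307 + -2*141 + 1*-63 = 6
  c_2 = -4*-137 + 2*-36 + 2*30 + 1*546 + -4*266 + 1*307 + -2*141 + 0*-63 = 43
  c_3 = 4*-137 + -2*-36 + 0*30 + -1*546 + 4*266 + 0*307 + 0*141 + 0*-63 = 42
  c_4 = 6*-137 + -4*-36 + -7*30 + -4*546 + 12*266 + -4*307 + 8*141 + 0*-63 = 20
  c_5 = 2*-137 + -7*-36 + -10*30 + -7*546 + 17*266 + -8*307 + 14*141 + -2*-63 = 22
  c_6 = 9*-137 + -6*-36 + -10*30 + -7*546 + 20*266 + -6*307 + 12*141 + 0*-63 = 31
  c_7 = 4*-137 + 0*-36 + -2*30 + 0*546 + 2*266 + 0*307 + 1*141 + 1*-63 = 2
  c_8 = -2*-137 + 0*-36 + 0*30 + 0*546 + -1*266 + 0*307 + 0*141 + 0*-63 = 8
Writing each c_i in base p = 7:
  c_1 = 6 = 6·7^0
  c_2 = 43 = 1·7^0 + 6·7^1
  c_3 = 42 = 0·7^0 + 6·7^1
  c_4 = 20 = 6·7^0 + 2·7^1
  c_5 = 22 = 1·7^0 + 3·7^1
  c_6 = 31 = 3·7^0 + 4·7^1
  c_7 = 2 = 2·7^0
  c_8 = 8 = 1·7^0 + 1·7^1
λ_0 = (6, 1, 0, 6, 1, 3, 2, 1)
λ_1 = (0, 6, 6, 2, 3, 4, 0, 1)

((6, 1, 0, 6, 1, 3, 2, 1), (0, 6, 6, 2, 3, 4, 0, 1))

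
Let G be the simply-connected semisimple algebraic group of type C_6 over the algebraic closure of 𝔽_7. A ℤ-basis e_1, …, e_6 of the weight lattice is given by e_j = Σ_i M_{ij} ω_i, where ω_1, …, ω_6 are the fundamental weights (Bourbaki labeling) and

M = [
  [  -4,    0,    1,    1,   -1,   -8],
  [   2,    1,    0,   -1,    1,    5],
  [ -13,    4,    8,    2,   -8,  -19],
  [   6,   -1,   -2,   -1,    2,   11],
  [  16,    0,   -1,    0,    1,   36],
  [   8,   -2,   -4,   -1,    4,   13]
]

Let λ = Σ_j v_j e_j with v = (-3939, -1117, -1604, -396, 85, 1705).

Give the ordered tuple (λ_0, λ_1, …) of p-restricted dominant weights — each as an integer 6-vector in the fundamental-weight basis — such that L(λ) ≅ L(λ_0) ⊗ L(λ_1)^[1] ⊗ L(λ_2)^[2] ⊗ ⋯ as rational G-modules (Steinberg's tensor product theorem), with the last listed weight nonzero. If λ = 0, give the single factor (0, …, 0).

Compute c_i = Σ_j M_{ij} v_j with v = (-3939, -1117, -1604, -396, 85, 1705):
  c_1 = (-4)·(-3939) + (0)·(-1117) + (1)·(-1604) + (1)·(-396) + (-1)·(85) + (-8)·(1705) = 31
  c_2 = (2)·(-3939) + (1)·(-1117) + (0)·(-1604) + (-1)·(-396) + 1·85 + 5·1705 = 11
  c_3 = (-13)·(-3939) + (4)·(-1117) + (8)·(-1604) + (2)·(-396) + (-8)·(85) + (-19)·(1705) = 40
  c_4 = (6)·(-3939) + (-1)·(-1117) + (-2)·(-1604) + (-1)·(-396) + 2·85 + 11·1705 = 12
  c_5 = (16)·(-3939) + (0)·(-1117) + (-1)·(-1604) + (0)·(-396) + 1·85 + 36·1705 = 45
  c_6 = (8)·(-3939) + (-2)·(-1117) + (-4)·(-1604) + (-1)·(-396) + 4·85 + 13·1705 = 39
Base-7 expansion of each c_i:
  c_1 = 31 = 3·7^0 + 4·7^1
  c_2 = 11 = 4·7^0 + 1·7^1
  c_3 = 40 = 5·7^0 + 5·7^1
  c_4 = 12 = 5·7^0 + 1·7^1
  c_5 = 45 = 3·7^0 + 6·7^1
  c_6 = 39 = 4·7^0 + 5·7^1
Factor λ_0 = (3, 4, 5, 5, 3, 4)
Factor λ_1 = (4, 1, 5, 1, 6, 5)

((3, 4, 5, 5, 3, 4), (4, 1, 5, 1, 6, 5))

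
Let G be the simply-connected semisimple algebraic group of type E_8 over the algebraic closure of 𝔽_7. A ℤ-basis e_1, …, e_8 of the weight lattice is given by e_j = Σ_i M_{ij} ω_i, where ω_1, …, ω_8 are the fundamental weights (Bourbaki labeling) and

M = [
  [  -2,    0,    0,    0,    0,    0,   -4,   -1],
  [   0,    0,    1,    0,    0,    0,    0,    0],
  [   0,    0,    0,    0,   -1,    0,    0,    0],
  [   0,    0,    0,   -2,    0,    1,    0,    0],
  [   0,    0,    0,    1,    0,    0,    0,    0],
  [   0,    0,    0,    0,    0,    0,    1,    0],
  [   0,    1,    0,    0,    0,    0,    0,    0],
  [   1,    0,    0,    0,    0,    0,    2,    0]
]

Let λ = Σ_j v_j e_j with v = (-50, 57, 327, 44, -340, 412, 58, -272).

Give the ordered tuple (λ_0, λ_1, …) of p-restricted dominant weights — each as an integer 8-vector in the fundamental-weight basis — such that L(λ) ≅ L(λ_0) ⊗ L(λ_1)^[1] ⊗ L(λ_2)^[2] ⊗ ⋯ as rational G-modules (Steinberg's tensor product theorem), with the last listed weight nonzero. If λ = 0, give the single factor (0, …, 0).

Change of basis e → ω: c = M·v where v = (-50, 57, 327, 44, -340, 412, 58, -272):
  c_1 = (-2)·(-50) + (0)·(57) + (0)·(327) + (0)·(44) + (0)·(-340) + (0)·(412) + (-4)·(58) + (-1)·(-272) = 140
  c_2 = (0)·(-50) + (0)·(57) + (1)·(327) + (0)·(44) + (0)·(-340) + (0)·(412) + (0)·(58) + (0)·(-272) = 327
  c_3 = (0)·(-50) + (0)·(57) + (0)·(327) + (0)·(44) + (-1)·(-340) + (0)·(412) + (0)·(58) + (0)·(-272) = 340
  c_4 = (0)·(-50) + (0)·(57) + (0)·(327) + (-2)·(44) + (0)·(-340) + (1)·(412) + (0)·(58) + (0)·(-272) = 324
  c_5 = (0)·(-50) + (0)·(57) + (0)·(327) + (1)·(44) + (0)·(-340) + (0)·(412) + (0)·(58) + (0)·(-272) = 44
  c_6 = (0)·(-50) + (0)·(57) + (0)·(327) + (0)·(44) + (0)·(-340) + (0)·(412) + (1)·(58) + (0)·(-272) = 58
  c_7 = (0)·(-50) + (1)·(57) + (0)·(327) + (0)·(44) + (0)·(-340) + (0)·(412) + (0)·(58) + (0)·(-272) = 57
  c_8 = (1)·(-50) + (0)·(57) + (0)·(327) + (0)·(44) + (0)·(-340) + (0)·(412) + (2)·(58) + (0)·(-272) = 66
Expand coordinatewise in base 7:
  c_1 = 140 = 0·7^0 + 6·7^1 + 2·7^2
  c_2 = 327 = 5·7^0 + 4·7^1 + 6·7^2
  c_3 = 340 = 4·7^0 + 6·7^1 + 6·7^2
  c_4 = 324 = 2·7^0 + 4·7^1 + 6·7^2
  c_5 = 44 = 2·7^0 + 6·7^1
  c_6 = 58 = 2·7^0 + 1·7^1 + 1·7^2
  c_7 = 57 = 1·7^0 + 1·7^1 + 1·7^2
  c_8 = 66 = 3·7^0 + 2·7^1 + 1·7^2
p-restricted factor λ_0 = (0, 5, 4, 2, 2, 2, 1, 3)
p-restricted factor λ_1 = (6, 4, 6, 4, 6, 1, 1, 2)
p-restricted factor λ_2 = (2, 6, 6, 6, 0, 1, 1, 1)

((0, 5, 4, 2, 2, 2, 1, 3), (6, 4, 6, 4, 6, 1, 1, 2), (2, 6, 6, 6, 0, 1, 1, 1))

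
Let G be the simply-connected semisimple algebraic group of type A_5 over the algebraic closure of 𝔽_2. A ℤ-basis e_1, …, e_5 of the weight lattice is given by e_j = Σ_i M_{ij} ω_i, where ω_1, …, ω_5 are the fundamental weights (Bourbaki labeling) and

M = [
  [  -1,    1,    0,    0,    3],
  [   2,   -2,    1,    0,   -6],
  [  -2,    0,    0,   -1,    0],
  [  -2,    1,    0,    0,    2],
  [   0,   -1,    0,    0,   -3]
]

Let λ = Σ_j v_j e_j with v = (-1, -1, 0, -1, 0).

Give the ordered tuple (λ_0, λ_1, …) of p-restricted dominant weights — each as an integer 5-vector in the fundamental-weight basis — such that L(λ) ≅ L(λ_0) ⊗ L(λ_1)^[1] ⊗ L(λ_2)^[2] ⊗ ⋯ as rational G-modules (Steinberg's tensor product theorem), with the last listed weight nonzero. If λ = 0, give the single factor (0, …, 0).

Compute c_i = Σ_j M_{ij} v_j with v = (-1, -1, 0, -1, 0):
  c_1 = -1*-1 + 1*-1 + 0*0 + 0*-1 + 3*0 = 0
  c_2 = 2*-1 + -2*-1 + 1*0 + 0*-1 + -6*0 = 0
  c_3 = -2*-1 + 0*-1 + 0*0 + -1*-1 + 0*0 = 3
  c_4 = -2*-1 + 1*-1 + 0*0 + 0*-1 + 2*0 = 1
  c_5 = 0*-1 + -1*-1 + 0*0 + 0*-1 + -3*0 = 1
Expand coordinatewise in base 2:
  c_1 = 0
  c_2 = 0
  c_3 = 3 = 1·2^0 + 1·2^1
  c_4 = 1 = 1·2^0
  c_5 = 1 = 1·2^0
p-restricted factor λ_0 = (0, 0, 1, 1, 1)
p-restricted factor λ_1 = (0, 0, 1, 0, 0)

((0, 0, 1, 1, 1), (0, 0, 1, 0, 0))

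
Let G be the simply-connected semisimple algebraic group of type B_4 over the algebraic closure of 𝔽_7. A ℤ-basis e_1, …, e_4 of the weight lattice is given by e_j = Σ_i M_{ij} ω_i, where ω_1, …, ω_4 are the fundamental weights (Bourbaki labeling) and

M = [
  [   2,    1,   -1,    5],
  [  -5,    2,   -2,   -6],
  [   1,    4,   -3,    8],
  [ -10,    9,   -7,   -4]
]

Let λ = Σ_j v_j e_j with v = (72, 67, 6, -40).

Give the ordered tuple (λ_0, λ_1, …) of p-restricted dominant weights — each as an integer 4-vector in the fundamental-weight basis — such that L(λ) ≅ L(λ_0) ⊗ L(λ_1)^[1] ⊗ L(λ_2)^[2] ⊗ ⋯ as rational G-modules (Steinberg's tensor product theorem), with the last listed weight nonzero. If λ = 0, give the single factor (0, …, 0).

((5, 2, 2, 1),)

ω-coordinates c = M·v, v = (72, 67, 6, -40):
  c_1 = (2)·(72) + (1)·(67) + (-1)·(6) + (5)·(-40) = 5
  c_2 = (-5)·(72) + (2)·(67) + (-2)·(6) + (-6)·(-40) = 2
  c_3 = (1)·(72) + (4)·(67) + (-3)·(6) + (8)·(-40) = 2
  c_4 = (-10)·(72) + (9)·(67) + (-7)·(6) + (-4)·(-40) = 1
Writing each c_i in base p = 7:
  c_1 = 5 = 5·7^0
  c_2 = 2 = 2·7^0
  c_3 = 2 = 2·7^0
  c_4 = 1 = 1·7^0
p-restricted factor λ_0 = (5, 2, 2, 1)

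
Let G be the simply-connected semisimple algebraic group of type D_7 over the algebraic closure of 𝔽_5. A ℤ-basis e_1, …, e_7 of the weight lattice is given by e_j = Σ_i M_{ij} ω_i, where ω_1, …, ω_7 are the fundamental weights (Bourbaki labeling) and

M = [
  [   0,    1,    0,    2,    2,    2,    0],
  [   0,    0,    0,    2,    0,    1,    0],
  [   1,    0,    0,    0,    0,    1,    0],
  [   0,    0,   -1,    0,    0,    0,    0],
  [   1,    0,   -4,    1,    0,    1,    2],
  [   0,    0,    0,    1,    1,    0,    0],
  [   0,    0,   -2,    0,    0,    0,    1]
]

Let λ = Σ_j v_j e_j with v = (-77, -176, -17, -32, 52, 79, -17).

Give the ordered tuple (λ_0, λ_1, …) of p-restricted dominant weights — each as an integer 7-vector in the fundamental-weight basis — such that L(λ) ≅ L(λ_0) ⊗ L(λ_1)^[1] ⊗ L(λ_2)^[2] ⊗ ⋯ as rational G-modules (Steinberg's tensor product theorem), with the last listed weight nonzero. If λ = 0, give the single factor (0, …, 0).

((2, 0, 2, 2, 4, 0, 2), (4, 3, 0, 3, 0, 4, 3))

ω-coordinates c = M·v, v = (-77, -176, -17, -32, 52, 79, -17):
  c_1 = 0*-77 + 1*-176 + 0*-17 + 2*-32 + 2*52 + 2*79 + 0*-17 = 22
  c_2 = 0*-77 + 0*-176 + 0*-17 + 2*-32 + 0*52 + 1*79 + 0*-17 = 15
  c_3 = 1*-77 + 0*-176 + 0*-17 + 0*-32 + 0*52 + 1*79 + 0*-17 = 2
  c_4 = 0*-77 + 0*-176 + -1*-17 + 0*-32 + 0*52 + 0*79 + 0*-17 = 17
  c_5 = 1*-77 + 0*-176 + -4*-17 + 1*-32 + 0*52 + 1*79 + 2*-17 = 4
  c_6 = 0*-77 + 0*-176 + 0*-17 + 1*-32 + 1*52 + 0*79 + 0*-17 = 20
  c_7 = 0*-77 + 0*-176 + -2*-17 + 0*-32 + 0*52 + 0*79 + 1*-17 = 17
p = 5; digits c_i = Σ_j d_{ij}·5^j, 0 ≤ d_{ij} < 5:
  c_1 = 22 = 2·5^0 + 4·5^1
  c_2 = 15 = 0·5^0 + 3·5^1
  c_3 = 2 = 2·5^0
  c_4 = 17 = 2·5^0 + 3·5^1
  c_5 = 4 = 4·5^0
  c_6 = 20 = 0·5^0 + 4·5^1
  c_7 = 17 = 2·5^0 + 3·5^1
Factor λ_0 = (2, 0, 2, 2, 4, 0, 2)
Factor λ_1 = (4, 3, 0, 3, 0, 4, 3)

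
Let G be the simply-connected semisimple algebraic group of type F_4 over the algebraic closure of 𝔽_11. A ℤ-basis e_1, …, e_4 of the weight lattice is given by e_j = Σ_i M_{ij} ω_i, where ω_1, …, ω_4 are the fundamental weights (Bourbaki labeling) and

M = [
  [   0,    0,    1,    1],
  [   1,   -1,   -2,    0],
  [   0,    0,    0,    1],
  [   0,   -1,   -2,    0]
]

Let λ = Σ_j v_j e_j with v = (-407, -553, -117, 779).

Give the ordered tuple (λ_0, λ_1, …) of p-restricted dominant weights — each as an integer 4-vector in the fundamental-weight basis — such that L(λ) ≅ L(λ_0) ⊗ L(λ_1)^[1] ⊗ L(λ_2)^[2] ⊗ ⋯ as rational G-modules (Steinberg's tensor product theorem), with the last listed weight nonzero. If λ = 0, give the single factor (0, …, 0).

Compute c_i = Σ_j M_{ij} v_j with v = (-407, -553, -117, 779):
  c_1 = (0)·(-407) + (0)·(-553) + (1)·(-117) + (1)·(779) = 662
  c_2 = (1)·(-407) + (-1)·(-553) + (-2)·(-117) + (0)·(779) = 380
  c_3 = (0)·(-407) + (0)·(-553) + (0)·(-117) + (1)·(779) = 779
  c_4 = (0)·(-407) + (-1)·(-553) + (-2)·(-117) + (0)·(779) = 787
p = 11; digits c_i = Σ_j d_{ij}·11^j, 0 ≤ d_{ij} < 11:
  c_1 = 662 = 2·11^0 + 5·11^1 + 5·11^2
  c_2 = 380 = 6·11^0 + 1·11^1 + 3·11^2
  c_3 = 779 = 9·11^0 + 4·11^1 + 6·11^2
  c_4 = 787 = 6·11^0 + 5·11^1 + 6·11^2
Factor λ_0 = (2, 6, 9, 6)
Factor λ_1 = (5, 1, 4, 5)
Factor λ_2 = (5, 3, 6, 6)

((2, 6, 9, 6), (5, 1, 4, 5), (5, 3, 6, 6))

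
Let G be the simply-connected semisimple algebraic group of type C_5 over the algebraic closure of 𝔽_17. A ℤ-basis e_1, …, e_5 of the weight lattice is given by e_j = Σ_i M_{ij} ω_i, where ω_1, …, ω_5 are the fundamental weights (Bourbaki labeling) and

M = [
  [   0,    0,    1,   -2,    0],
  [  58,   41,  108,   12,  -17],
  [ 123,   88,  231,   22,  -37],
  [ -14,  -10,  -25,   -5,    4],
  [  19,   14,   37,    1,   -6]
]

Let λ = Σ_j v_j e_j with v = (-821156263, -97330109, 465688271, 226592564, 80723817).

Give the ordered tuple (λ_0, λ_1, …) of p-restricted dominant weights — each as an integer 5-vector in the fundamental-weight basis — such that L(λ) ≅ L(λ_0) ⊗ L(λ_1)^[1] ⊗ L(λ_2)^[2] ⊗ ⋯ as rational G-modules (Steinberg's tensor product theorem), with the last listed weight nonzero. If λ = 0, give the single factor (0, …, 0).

Change of basis e → ω: c = M·v where v = (-821156263, -97330109, 465688271, 226592564, 80723817):
  c_1 = (0)·(-821156263) + (0)·(-97330109) + (1)·(465688271) + (-2)·(226592564) + (0)·(80723817) = 12503143
  c_2 = (58)·(-821156263) + (41)·(-97330109) + (108)·(465688271) + (12)·(226592564) + (-17)·(80723817) = 23541424
  c_3 = (123)·(-821156263) + (88)·(-97330109) + (231)·(465688271) + (22)·(226592564) + (-37)·(80723817) = 4975839
  c_4 = (-14)·(-821156263) + (-10)·(-97330109) + (-25)·(465688271) + (-5)·(226592564) + (4)·(80723817) = 17214445
  c_5 = (19)·(-821156263) + (14)·(-97330109) + (37)·(465688271) + (1)·(226592564) + (-6)·(80723817) = 8125166
Writing each c_i in base p = 17:
  c_1 = 12503143 = 0·17^0 + 8·17^1 + 15·17^2 + 11·17^3 + 13·17^4 + 8·17^5
  c_2 = 23541424 = 11·17^0 + 3·17^1 + 11·17^2 + 14·17^3 + 9·17^4 + 16·17^5
  c_3 = 4975839 = 7·17^0 + 7·17^1 + 13·17^2 + 9·17^3 + 8·17^4 + 3·17^5
  c_4 = 17214445 = 7·17^0 + 9·17^1 + 14·17^2 + 1·17^3 + 2·17^4 + 12·17^5
  c_5 = 8125166 = 16·17^0 + 12·17^1 + 13·17^2 + 4·17^3 + 12·17^4 + 5·17^5
p-restricted factor λ_0 = (0, 11, 7, 7, 16)
p-restricted factor λ_1 = (8, 3, 7, 9, 12)
p-restricted factor λ_2 = (15, 11, 13, 14, 13)
p-restricted factor λ_3 = (11, 14, 9, 1, 4)
p-restricted factor λ_4 = (13, 9, 8, 2, 12)
p-restricted factor λ_5 = (8, 16, 3, 12, 5)

((0, 11, 7, 7, 16), (8, 3, 7, 9, 12), (15, 11, 13, 14, 13), (11, 14, 9, 1, 4), (13, 9, 8, 2, 12), (8, 16, 3, 12, 5))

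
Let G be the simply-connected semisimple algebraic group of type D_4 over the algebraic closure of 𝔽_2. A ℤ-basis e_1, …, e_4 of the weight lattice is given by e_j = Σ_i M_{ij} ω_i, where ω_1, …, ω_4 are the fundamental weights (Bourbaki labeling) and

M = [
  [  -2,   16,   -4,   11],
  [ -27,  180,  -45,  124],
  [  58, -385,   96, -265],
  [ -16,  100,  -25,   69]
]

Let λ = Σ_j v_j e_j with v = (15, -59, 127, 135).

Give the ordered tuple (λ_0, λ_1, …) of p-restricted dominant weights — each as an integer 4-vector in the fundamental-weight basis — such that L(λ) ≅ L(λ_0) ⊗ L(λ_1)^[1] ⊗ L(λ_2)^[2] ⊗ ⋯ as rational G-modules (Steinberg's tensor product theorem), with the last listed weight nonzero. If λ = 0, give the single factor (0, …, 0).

((1, 0, 0, 0), (1, 0, 1, 0))

ω-coordinates c = M·v, v = (15, -59, 127, 135):
  c_1 = (-2)·(15) + (16)·(-59) + (-4)·(127) + 11·135 = 3
  c_2 = (-27)·(15) + (180)·(-59) + (-45)·(127) + 124·135 = 0
  c_3 = 58·15 + (-385)·(-59) + 96·127 + (-265)·(135) = 2
  c_4 = (-16)·(15) + (100)·(-59) + (-25)·(127) + 69·135 = 0
Expand coordinatewise in base 2:
  c_1 = 3 = 1·2^0 + 1·2^1
  c_2 = 0
  c_3 = 2 = 0·2^0 + 1·2^1
  c_4 = 0
p-restricted factor λ_0 = (1, 0, 0, 0)
p-restricted factor λ_1 = (1, 0, 1, 0)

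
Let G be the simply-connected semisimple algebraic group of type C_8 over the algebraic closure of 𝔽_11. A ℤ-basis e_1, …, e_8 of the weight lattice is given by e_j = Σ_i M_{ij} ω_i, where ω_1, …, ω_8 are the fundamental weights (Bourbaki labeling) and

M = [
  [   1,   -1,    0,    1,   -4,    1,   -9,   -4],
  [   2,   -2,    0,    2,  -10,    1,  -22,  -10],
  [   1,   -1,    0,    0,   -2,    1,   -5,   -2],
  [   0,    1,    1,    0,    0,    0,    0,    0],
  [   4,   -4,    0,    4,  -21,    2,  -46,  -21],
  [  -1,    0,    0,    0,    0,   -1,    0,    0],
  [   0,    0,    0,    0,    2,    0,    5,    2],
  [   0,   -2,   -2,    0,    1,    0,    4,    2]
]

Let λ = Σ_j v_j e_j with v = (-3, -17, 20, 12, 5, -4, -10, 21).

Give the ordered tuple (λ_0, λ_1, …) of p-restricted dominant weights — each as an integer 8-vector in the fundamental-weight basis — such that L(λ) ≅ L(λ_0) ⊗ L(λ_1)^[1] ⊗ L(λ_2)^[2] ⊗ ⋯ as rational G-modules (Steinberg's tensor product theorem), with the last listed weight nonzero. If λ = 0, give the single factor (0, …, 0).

((8, 8, 8, 3, 10, 7, 2, 1),)

In the fundamental-weight basis, λ has coordinates c = M·v (v = (-3, -17, 20, 12, 5, -4, -10, 21)):
  c_1 = (1)·(-3) + (-1)·(-17) + 0·20 + 1·12 + (-4)·(5) + (1)·(-4) + (-9)·(-10) + (-4)·(21) = 8
  c_2 = (2)·(-3) + (-2)·(-17) + 0·20 + 2·12 + (-10)·(5) + (1)·(-4) + (-22)·(-10) + (-10)·(21) = 8
  c_3 = (1)·(-3) + (-1)·(-17) + 0·20 + 0·12 + (-2)·(5) + (1)·(-4) + (-5)·(-10) + (-2)·(21) = 8
  c_4 = (0)·(-3) + (1)·(-17) + 1·20 + 0·12 + 0·5 + (0)·(-4) + (0)·(-10) + 0·21 = 3
  c_5 = (4)·(-3) + (-4)·(-17) + 0·20 + 4·12 + (-21)·(5) + (2)·(-4) + (-46)·(-10) + (-21)·(21) = 10
  c_6 = (-1)·(-3) + (0)·(-17) + 0·20 + 0·12 + 0·5 + (-1)·(-4) + (0)·(-10) + 0·21 = 7
  c_7 = (0)·(-3) + (0)·(-17) + 0·20 + 0·12 + 2·5 + (0)·(-4) + (5)·(-10) + 2·21 = 2
  c_8 = (0)·(-3) + (-2)·(-17) + (-2)·(20) + 0·12 + 1·5 + (0)·(-4) + (4)·(-10) + 2·21 = 1
Expand coordinatewise in base 11:
  c_1 = 8 = 8·11^0
  c_2 = 8 = 8·11^0
  c_3 = 8 = 8·11^0
  c_4 = 3 = 3·11^0
  c_5 = 10 = 10·11^0
  c_6 = 7 = 7·11^0
  c_7 = 2 = 2·11^0
  c_8 = 1 = 1·11^0
λ_0 = (8, 8, 8, 3, 10, 7, 2, 1)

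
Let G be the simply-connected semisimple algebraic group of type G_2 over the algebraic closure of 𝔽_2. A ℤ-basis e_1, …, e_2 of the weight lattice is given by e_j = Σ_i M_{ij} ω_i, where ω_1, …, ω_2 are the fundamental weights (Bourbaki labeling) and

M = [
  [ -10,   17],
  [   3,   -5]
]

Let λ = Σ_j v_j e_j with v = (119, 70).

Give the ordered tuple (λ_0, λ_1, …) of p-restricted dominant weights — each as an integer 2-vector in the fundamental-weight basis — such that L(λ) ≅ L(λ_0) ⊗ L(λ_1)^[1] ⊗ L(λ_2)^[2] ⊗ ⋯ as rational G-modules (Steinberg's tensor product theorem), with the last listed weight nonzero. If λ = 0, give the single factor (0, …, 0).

((0, 1), (0, 1), (0, 1))

Change of basis e → ω: c = M·v where v = (119, 70):
  c_1 = (-10)·(119) + 17·70 = 0
  c_2 = 3·119 + (-5)·(70) = 7
Expand coordinatewise in base 2:
  c_1 = 0
  c_2 = 7 = 1·2^0 + 1·2^1 + 1·2^2
λ_0 = (0, 1)
λ_1 = (0, 1)
λ_2 = (0, 1)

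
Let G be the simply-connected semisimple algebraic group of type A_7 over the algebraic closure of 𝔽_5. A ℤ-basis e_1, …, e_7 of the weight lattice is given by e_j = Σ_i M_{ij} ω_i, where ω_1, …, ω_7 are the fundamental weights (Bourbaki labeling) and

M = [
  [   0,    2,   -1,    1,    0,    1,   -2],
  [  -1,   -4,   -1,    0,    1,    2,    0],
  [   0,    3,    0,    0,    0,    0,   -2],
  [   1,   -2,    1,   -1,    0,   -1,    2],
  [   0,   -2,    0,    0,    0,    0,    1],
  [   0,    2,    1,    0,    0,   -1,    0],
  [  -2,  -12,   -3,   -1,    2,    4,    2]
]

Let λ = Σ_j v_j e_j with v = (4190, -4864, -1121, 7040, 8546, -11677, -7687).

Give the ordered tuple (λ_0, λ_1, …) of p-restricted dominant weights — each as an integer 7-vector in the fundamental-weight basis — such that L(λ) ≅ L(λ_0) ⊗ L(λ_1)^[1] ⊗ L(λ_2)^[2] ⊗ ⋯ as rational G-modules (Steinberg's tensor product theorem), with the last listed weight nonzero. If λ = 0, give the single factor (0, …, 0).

Compute c_i = Σ_j M_{ij} v_j with v = (4190, -4864, -1121, 7040, 8546, -11677, -7687):
  c_1 = 0·4190 + (2)·(-4864) + (-1)·(-1121) + 1·7040 + 0·8546 + (1)·(-11677) + (-2)·(-7687) = 2130
  c_2 = (-1)·(4190) + (-4)·(-4864) + (-1)·(-1121) + 0·7040 + 1·8546 + (2)·(-11677) + (0)·(-7687) = 1579
  c_3 = 0·4190 + (3)·(-4864) + (0)·(-1121) + 0·7040 + 0·8546 + (0)·(-11677) + (-2)·(-7687) = 782
  c_4 = 1·4190 + (-2)·(-4864) + (1)·(-1121) + (-1)·(7040) + 0·8546 + (-1)·(-11677) + (2)·(-7687) = 2060
  c_5 = 0·4190 + (-2)·(-4864) + (0)·(-1121) + 0·7040 + 0·8546 + (0)·(-11677) + (1)·(-7687) = 2041
  c_6 = 0·4190 + (2)·(-4864) + (1)·(-1121) + 0·7040 + 0·8546 + (-1)·(-11677) + (0)·(-7687) = 828
  c_7 = (-2)·(4190) + (-12)·(-4864) + (-3)·(-1121) + (-1)·(7040) + 2·8546 + (4)·(-11677) + (2)·(-7687) = 1321
Writing each c_i in base p = 5:
  c_1 = 2130 = 0·5^0 + 1·5^1 + 0·5^2 + 2·5^3 + 3·5^4
  c_2 = 1579 = 4·5^0 + 0·5^1 + 3·5^2 + 2·5^3 + 2·5^4
  c_3 = 782 = 2·5^0 + 1·5^1 + 1·5^2 + 1·5^3 + 1·5^4
  c_4 = 2060 = 0·5^0 + 2·5^1 + 2·5^2 + 1·5^3 + 3·5^4
  c_5 = 2041 = 1·5^0 + 3·5^1 + 1·5^2 + 1·5^3 + 3·5^4
  c_6 = 828 = 3·5^0 + 0·5^1 + 3·5^2 + 1·5^3 + 1·5^4
  c_7 = 1321 = 1·5^0 + 4·5^1 + 2·5^2 + 0·5^3 + 2·5^4
Factor λ_0 = (0, 4, 2, 0, 1, 3, 1)
Factor λ_1 = (1, 0, 1, 2, 3, 0, 4)
Factor λ_2 = (0, 3, 1, 2, 1, 3, 2)
Factor λ_3 = (2, 2, 1, 1, 1, 1, 0)
Factor λ_4 = (3, 2, 1, 3, 3, 1, 2)

((0, 4, 2, 0, 1, 3, 1), (1, 0, 1, 2, 3, 0, 4), (0, 3, 1, 2, 1, 3, 2), (2, 2, 1, 1, 1, 1, 0), (3, 2, 1, 3, 3, 1, 2))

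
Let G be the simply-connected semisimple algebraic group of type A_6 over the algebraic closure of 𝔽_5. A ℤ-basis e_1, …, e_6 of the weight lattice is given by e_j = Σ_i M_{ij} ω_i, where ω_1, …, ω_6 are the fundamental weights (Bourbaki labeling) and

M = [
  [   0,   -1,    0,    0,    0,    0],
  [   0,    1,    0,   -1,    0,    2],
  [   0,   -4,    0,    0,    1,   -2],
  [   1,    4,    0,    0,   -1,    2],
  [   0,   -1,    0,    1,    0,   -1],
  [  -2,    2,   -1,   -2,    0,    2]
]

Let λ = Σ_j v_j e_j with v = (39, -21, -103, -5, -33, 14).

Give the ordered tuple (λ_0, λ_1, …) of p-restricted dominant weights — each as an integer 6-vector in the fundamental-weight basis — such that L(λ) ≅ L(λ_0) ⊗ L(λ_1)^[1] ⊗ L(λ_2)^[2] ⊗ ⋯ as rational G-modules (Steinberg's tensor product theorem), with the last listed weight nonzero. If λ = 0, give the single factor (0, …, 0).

ω-coordinates c = M·v, v = (39, -21, -103, -5, -33, 14):
  c_1 = (0)·(39) + (-1)·(-21) + (0)·(-103) + (0)·(-5) + (0)·(-33) + (0)·(14) = 21
  c_2 = (0)·(39) + (1)·(-21) + (0)·(-103) + (-1)·(-5) + (0)·(-33) + (2)·(14) = 12
  c_3 = (0)·(39) + (-4)·(-21) + (0)·(-103) + (0)·(-5) + (1)·(-33) + (-2)·(14) = 23
  c_4 = (1)·(39) + (4)·(-21) + (0)·(-103) + (0)·(-5) + (-1)·(-33) + (2)·(14) = 16
  c_5 = (0)·(39) + (-1)·(-21) + (0)·(-103) + (1)·(-5) + (0)·(-33) + (-1)·(14) = 2
  c_6 = (-2)·(39) + (2)·(-21) + (-1)·(-103) + (-2)·(-5) + (0)·(-33) + (2)·(14) = 21
Base-5 expansion of each c_i:
  c_1 = 21 = 1·5^0 + 4·5^1
  c_2 = 12 = 2·5^0 + 2·5^1
  c_3 = 23 = 3·5^0 + 4·5^1
  c_4 = 16 = 1·5^0 + 3·5^1
  c_5 = 2 = 2·5^0
  c_6 = 21 = 1·5^0 + 4·5^1
Factor λ_0 = (1, 2, 3, 1, 2, 1)
Factor λ_1 = (4, 2, 4, 3, 0, 4)

((1, 2, 3, 1, 2, 1), (4, 2, 4, 3, 0, 4))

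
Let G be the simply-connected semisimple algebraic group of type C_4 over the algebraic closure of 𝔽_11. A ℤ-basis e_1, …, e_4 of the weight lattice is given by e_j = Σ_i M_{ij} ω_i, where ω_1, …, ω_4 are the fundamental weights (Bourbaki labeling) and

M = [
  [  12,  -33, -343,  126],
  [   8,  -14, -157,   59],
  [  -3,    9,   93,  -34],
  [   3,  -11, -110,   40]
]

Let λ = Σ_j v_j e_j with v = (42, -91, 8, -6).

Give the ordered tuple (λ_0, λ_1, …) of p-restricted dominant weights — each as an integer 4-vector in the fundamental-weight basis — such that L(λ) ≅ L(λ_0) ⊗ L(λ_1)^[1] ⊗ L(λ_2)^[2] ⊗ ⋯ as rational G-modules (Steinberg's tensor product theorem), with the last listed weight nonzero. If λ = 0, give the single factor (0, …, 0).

((7, 0, 3, 7),)

In the fundamental-weight basis, λ has coordinates c = M·v (v = (42, -91, 8, -6)):
  c_1 = (12)·(42) + (-33)·(-91) + (-343)·(8) + (126)·(-6) = 7
  c_2 = (8)·(42) + (-14)·(-91) + (-157)·(8) + (59)·(-6) = 0
  c_3 = (-3)·(42) + (9)·(-91) + (93)·(8) + (-34)·(-6) = 3
  c_4 = (3)·(42) + (-11)·(-91) + (-110)·(8) + (40)·(-6) = 7
Base-11 expansion of each c_i:
  c_1 = 7 = 7·11^0
  c_2 = 0
  c_3 = 3 = 3·11^0
  c_4 = 7 = 7·11^0
p-restricted factor λ_0 = (7, 0, 3, 7)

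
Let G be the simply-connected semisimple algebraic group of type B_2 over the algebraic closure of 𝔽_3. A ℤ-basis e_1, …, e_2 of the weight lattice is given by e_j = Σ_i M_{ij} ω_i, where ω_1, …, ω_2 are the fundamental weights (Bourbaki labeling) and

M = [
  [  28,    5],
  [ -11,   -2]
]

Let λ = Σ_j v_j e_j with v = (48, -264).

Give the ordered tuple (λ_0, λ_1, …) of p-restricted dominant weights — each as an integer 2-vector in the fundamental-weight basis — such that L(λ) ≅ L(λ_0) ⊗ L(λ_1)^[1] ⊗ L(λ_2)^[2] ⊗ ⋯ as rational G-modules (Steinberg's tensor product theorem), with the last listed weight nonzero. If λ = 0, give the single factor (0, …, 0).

((0, 0), (2, 0), (2, 0))

Compute c_i = Σ_j M_{ij} v_j with v = (48, -264):
  c_1 = 28*48 + 5*-264 = 24
  c_2 = -11*48 + -2*-264 = 0
Expand coordinatewise in base 3:
  c_1 = 24 = 0·3^0 + 2·3^1 + 2·3^2
  c_2 = 0
p-restricted factor λ_0 = (0, 0)
p-restricted factor λ_1 = (2, 0)
p-restricted factor λ_2 = (2, 0)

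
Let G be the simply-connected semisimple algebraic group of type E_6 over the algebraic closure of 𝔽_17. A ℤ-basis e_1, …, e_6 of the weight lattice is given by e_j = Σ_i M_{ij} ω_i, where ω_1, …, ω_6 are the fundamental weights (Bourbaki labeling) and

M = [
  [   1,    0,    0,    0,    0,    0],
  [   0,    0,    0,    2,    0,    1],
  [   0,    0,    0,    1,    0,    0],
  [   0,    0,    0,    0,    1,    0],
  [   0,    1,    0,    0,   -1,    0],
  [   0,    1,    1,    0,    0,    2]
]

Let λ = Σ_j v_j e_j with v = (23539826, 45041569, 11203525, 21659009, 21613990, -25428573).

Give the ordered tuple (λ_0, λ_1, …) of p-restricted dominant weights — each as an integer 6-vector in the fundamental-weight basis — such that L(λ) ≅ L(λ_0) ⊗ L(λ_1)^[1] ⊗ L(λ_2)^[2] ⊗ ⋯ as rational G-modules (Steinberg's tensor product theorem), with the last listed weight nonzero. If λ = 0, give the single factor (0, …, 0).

Compute c_i = Σ_j M_{ij} v_j with v = (23539826, 45041569, 11203525, 21659009, 21613990, -25428573):
  c_1 = 1·23539826 + 0·45041569 + 0·11203525 + 0·21659009 + 0·21613990 + (0)·(-25428573) = 23539826
  c_2 = 0·23539826 + 0·45041569 + 0·11203525 + 2·21659009 + 0·21613990 + (1)·(-25428573) = 17889445
  c_3 = 0·23539826 + 0·45041569 + 0·11203525 + 1·21659009 + 0·21613990 + (0)·(-25428573) = 21659009
  c_4 = 0·23539826 + 0·45041569 + 0·11203525 + 0·21659009 + 1·21613990 + (0)·(-25428573) = 21613990
  c_5 = 0·23539826 + 1·45041569 + 0·11203525 + 0·21659009 + (-1)·(21613990) + (0)·(-25428573) = 23427579
  c_6 = 0·23539826 + 1·45041569 + 1·11203525 + 0·21659009 + 0·21613990 + (2)·(-25428573) = 5387948
p = 17; digits c_i = Σ_j d_{ij}·17^j, 0 ≤ d_{ij} < 17:
  c_1 = 23539826 = 11·17^0 + 11·17^1 + 5·17^2 + 14·17^3 + 9·17^4 + 16·17^5
  c_2 = 17889445 = 5·17^0 + 3·17^1 + 4·17^2 + 3·17^3 + 10·17^4 + 12·17^5
  c_3 = 21659009 = 6·17^0 + 11·17^1 + 8·17^2 + 5·17^3 + 4·17^4 + 15·17^5
  c_4 = 21613990 = 3·17^0 + 15·17^1 + 5·17^2 + 13·17^3 + 3·17^4 + 15·17^5
  c_5 = 23427579 = 15·17^0 + 4·17^1 + 8·17^2 + 8·17^3 + 8·17^4 + 16·17^5
  c_6 = 5387948 = 2·17^0 + 7·17^1 + 11·17^2 + 8·17^3 + 13·17^4 + 3·17^5
Factor λ_0 = (11, 5, 6, 3, 15, 2)
Factor λ_1 = (11, 3, 11, 15, 4, 7)
Factor λ_2 = (5, 4, 8, 5, 8, 11)
Factor λ_3 = (14, 3, 5, 13, 8, 8)
Factor λ_4 = (9, 10, 4, 3, 8, 13)
Factor λ_5 = (16, 12, 15, 15, 16, 3)

((11, 5, 6, 3, 15, 2), (11, 3, 11, 15, 4, 7), (5, 4, 8, 5, 8, 11), (14, 3, 5, 13, 8, 8), (9, 10, 4, 3, 8, 13), (16, 12, 15, 15, 16, 3))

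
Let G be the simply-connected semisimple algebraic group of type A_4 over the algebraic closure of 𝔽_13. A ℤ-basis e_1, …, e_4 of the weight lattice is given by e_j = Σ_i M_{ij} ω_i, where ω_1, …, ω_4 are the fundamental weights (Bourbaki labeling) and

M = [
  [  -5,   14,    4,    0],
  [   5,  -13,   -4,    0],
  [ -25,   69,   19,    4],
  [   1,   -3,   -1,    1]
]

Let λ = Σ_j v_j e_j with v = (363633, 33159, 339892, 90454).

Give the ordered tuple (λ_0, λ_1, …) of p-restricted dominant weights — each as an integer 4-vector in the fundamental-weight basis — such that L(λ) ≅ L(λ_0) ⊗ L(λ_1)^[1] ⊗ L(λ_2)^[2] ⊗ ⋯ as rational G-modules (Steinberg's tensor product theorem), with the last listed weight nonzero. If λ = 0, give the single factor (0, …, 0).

In the fundamental-weight basis, λ has coordinates c = M·v (v = (363633, 33159, 339892, 90454)):
  c_1 = (-5)·(363633) + 14·33159 + 4·339892 + 0·90454 = 5629
  c_2 = 5·363633 + (-13)·(33159) + (-4)·(339892) + 0·90454 = 27530
  c_3 = (-25)·(363633) + 69·33159 + 19·339892 + 4·90454 = 16910
  c_4 = 1·363633 + (-3)·(33159) + (-1)·(339892) + 1·90454 = 14718
Expand coordinatewise in base 13:
  c_1 = 5629 = 0·13^0 + 4·13^1 + 7·13^2 + 2·13^3
  c_2 = 27530 = 9·13^0 + 11·13^1 + 6·13^2 + 12·13^3
  c_3 = 16910 = 10·13^0 + 0·13^1 + 9·13^2 + 7·13^3
  c_4 = 14718 = 2·13^0 + 1·13^1 + 9·13^2 + 6·13^3
p-restricted factor λ_0 = (0, 9, 10, 2)
p-restricted factor λ_1 = (4, 11, 0, 1)
p-restricted factor λ_2 = (7, 6, 9, 9)
p-restricted factor λ_3 = (2, 12, 7, 6)

((0, 9, 10, 2), (4, 11, 0, 1), (7, 6, 9, 9), (2, 12, 7, 6))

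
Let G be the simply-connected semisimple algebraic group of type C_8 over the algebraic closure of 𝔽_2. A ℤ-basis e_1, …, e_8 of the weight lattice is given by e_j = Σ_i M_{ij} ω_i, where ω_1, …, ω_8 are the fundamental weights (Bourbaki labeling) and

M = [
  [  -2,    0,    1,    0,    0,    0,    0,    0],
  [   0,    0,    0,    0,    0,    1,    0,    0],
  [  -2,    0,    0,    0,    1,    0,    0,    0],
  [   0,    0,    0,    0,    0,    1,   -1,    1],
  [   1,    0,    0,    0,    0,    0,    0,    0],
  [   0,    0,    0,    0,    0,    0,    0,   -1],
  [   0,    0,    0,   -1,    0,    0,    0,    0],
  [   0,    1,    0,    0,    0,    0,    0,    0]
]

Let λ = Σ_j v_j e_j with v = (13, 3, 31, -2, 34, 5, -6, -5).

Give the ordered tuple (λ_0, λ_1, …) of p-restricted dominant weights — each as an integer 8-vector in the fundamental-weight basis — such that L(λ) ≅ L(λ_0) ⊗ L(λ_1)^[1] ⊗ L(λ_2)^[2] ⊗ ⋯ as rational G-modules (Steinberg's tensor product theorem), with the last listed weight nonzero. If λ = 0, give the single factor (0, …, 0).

Converting to the ω-basis (c_i = row i of M dotted with v = (13, 3, 31, -2, 34, 5, -6, -5)):
  c_1 = (-2)·(13) + (0)·(3) + (1)·(31) + (0)·(-2) + (0)·(34) + (0)·(5) + (0)·(-6) + (0)·(-5) = 5
  c_2 = (0)·(13) + (0)·(3) + (0)·(31) + (0)·(-2) + (0)·(34) + (1)·(5) + (0)·(-6) + (0)·(-5) = 5
  c_3 = (-2)·(13) + (0)·(3) + (0)·(31) + (0)·(-2) + (1)·(34) + (0)·(5) + (0)·(-6) + (0)·(-5) = 8
  c_4 = (0)·(13) + (0)·(3) + (0)·(31) + (0)·(-2) + (0)·(34) + (1)·(5) + (-1)·(-6) + (1)·(-5) = 6
  c_5 = (1)·(13) + (0)·(3) + (0)·(31) + (0)·(-2) + (0)·(34) + (0)·(5) + (0)·(-6) + (0)·(-5) = 13
  c_6 = (0)·(13) + (0)·(3) + (0)·(31) + (0)·(-2) + (0)·(34) + (0)·(5) + (0)·(-6) + (-1)·(-5) = 5
  c_7 = (0)·(13) + (0)·(3) + (0)·(31) + (-1)·(-2) + (0)·(34) + (0)·(5) + (0)·(-6) + (0)·(-5) = 2
  c_8 = (0)·(13) + (1)·(3) + (0)·(31) + (0)·(-2) + (0)·(34) + (0)·(5) + (0)·(-6) + (0)·(-5) = 3
Expand coordinatewise in base 2:
  c_1 = 5 = 1·2^0 + 0·2^1 + 1·2^2
  c_2 = 5 = 1·2^0 + 0·2^1 + 1·2^2
  c_3 = 8 = 0·2^0 + 0·2^1 + 0·2^2 + 1·2^3
  c_4 = 6 = 0·2^0 + 1·2^1 + 1·2^2
  c_5 = 13 = 1·2^0 + 0·2^1 + 1·2^2 + 1·2^3
  c_6 = 5 = 1·2^0 + 0·2^1 + 1·2^2
  c_7 = 2 = 0·2^0 + 1·2^1
  c_8 = 3 = 1·2^0 + 1·2^1
Factor λ_0 = (1, 1, 0, 0, 1, 1, 0, 1)
Factor λ_1 = (0, 0, 0, 1, 0, 0, 1, 1)
Factor λ_2 = (1, 1, 0, 1, 1, 1, 0, 0)
Factor λ_3 = (0, 0, 1, 0, 1, 0, 0, 0)

((1, 1, 0, 0, 1, 1, 0, 1), (0, 0, 0, 1, 0, 0, 1, 1), (1, 1, 0, 1, 1, 1, 0, 0), (0, 0, 1, 0, 1, 0, 0, 0))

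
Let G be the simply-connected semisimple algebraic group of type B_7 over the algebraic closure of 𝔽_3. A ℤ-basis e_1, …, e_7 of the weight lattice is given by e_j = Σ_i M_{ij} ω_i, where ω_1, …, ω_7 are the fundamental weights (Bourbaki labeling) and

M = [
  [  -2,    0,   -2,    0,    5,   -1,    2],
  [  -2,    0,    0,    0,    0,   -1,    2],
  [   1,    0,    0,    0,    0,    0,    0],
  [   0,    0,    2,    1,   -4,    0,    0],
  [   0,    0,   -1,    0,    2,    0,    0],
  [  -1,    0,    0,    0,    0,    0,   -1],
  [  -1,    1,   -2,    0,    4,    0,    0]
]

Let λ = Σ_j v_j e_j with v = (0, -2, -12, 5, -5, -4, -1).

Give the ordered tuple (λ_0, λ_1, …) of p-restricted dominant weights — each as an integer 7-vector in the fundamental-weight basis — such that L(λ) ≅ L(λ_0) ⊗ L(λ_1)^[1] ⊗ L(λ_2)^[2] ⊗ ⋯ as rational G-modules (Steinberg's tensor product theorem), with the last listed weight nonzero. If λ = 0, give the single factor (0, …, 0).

Change of basis e → ω: c = M·v where v = (0, -2, -12, 5, -5, -4, -1):
  c_1 = (-2)·(0) + (0)·(-2) + (-2)·(-12) + (0)·(5) + (5)·(-5) + (-1)·(-4) + (2)·(-1) = 1
  c_2 = (-2)·(0) + (0)·(-2) + (0)·(-12) + (0)·(5) + (0)·(-5) + (-1)·(-4) + (2)·(-1) = 2
  c_3 = (1)·(0) + (0)·(-2) + (0)·(-12) + (0)·(5) + (0)·(-5) + (0)·(-4) + (0)·(-1) = 0
  c_4 = (0)·(0) + (0)·(-2) + (2)·(-12) + (1)·(5) + (-4)·(-5) + (0)·(-4) + (0)·(-1) = 1
  c_5 = (0)·(0) + (0)·(-2) + (-1)·(-12) + (0)·(5) + (2)·(-5) + (0)·(-4) + (0)·(-1) = 2
  c_6 = (-1)·(0) + (0)·(-2) + (0)·(-12) + (0)·(5) + (0)·(-5) + (0)·(-4) + (-1)·(-1) = 1
  c_7 = (-1)·(0) + (1)·(-2) + (-2)·(-12) + (0)·(5) + (4)·(-5) + (0)·(-4) + (0)·(-1) = 2
Writing each c_i in base p = 3:
  c_1 = 1 = 1·3^0
  c_2 = 2 = 2·3^0
  c_3 = 0
  c_4 = 1 = 1·3^0
  c_5 = 2 = 2·3^0
  c_6 = 1 = 1·3^0
  c_7 = 2 = 2·3^0
p-restricted factor λ_0 = (1, 2, 0, 1, 2, 1, 2)

((1, 2, 0, 1, 2, 1, 2),)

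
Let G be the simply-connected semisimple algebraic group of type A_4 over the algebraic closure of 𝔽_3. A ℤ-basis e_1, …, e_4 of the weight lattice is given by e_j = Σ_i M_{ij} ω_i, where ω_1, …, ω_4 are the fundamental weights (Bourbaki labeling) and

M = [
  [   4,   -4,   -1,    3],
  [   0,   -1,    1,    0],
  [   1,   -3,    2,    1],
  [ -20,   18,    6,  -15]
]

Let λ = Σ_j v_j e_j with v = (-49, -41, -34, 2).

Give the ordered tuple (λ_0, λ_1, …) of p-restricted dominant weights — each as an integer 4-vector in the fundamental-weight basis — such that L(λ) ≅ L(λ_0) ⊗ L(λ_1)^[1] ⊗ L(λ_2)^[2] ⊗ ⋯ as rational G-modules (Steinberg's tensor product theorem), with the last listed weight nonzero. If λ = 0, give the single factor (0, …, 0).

In the fundamental-weight basis, λ has coordinates c = M·v (v = (-49, -41, -34, 2)):
  c_1 = 4*-49 + -4*-41 + -1*-34 + 3*2 = 8
  c_2 = 0*-49 + -1*-41 + 1*-34 + 0*2 = 7
  c_3 = 1*-49 + -3*-41 + 2*-34 + 1*2 = 8
  c_4 = -20*-49 + 18*-41 + 6*-34 + -15*2 = 8
Base-3 expansion of each c_i:
  c_1 = 8 = 2·3^0 + 2·3^1
  c_2 = 7 = 1·3^0 + 2·3^1
  c_3 = 8 = 2·3^0 + 2·3^1
  c_4 = 8 = 2·3^0 + 2·3^1
p-restricted factor λ_0 = (2, 1, 2, 2)
p-restricted factor λ_1 = (2, 2, 2, 2)

((2, 1, 2, 2), (2, 2, 2, 2))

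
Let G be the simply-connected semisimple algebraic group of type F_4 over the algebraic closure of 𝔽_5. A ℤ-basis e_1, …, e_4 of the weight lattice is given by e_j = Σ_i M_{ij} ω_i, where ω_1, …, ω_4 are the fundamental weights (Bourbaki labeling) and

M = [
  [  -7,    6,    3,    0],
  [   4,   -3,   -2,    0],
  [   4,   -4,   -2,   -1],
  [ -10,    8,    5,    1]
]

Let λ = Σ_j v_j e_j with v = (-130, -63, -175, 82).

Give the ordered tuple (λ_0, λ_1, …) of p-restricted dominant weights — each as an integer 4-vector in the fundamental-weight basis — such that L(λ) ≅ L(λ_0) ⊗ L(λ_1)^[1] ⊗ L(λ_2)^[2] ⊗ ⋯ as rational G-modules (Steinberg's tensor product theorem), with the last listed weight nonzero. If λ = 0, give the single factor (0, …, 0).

ω-coordinates c = M·v, v = (-130, -63, -175, 82):
  c_1 = (-7)·(-130) + (6)·(-63) + (3)·(-175) + 0·82 = 7
  c_2 = (4)·(-130) + (-3)·(-63) + (-2)·(-175) + 0·82 = 19
  c_3 = (4)·(-130) + (-4)·(-63) + (-2)·(-175) + (-1)·(82) = 0
  c_4 = (-10)·(-130) + (8)·(-63) + (5)·(-175) + 1·82 = 3
Expand coordinatewise in base 5:
  c_1 = 7 = 2·5^0 + 1·5^1
  c_2 = 19 = 4·5^0 + 3·5^1
  c_3 = 0
  c_4 = 3 = 3·5^0
Factor λ_0 = (2, 4, 0, 3)
Factor λ_1 = (1, 3, 0, 0)

((2, 4, 0, 3), (1, 3, 0, 0))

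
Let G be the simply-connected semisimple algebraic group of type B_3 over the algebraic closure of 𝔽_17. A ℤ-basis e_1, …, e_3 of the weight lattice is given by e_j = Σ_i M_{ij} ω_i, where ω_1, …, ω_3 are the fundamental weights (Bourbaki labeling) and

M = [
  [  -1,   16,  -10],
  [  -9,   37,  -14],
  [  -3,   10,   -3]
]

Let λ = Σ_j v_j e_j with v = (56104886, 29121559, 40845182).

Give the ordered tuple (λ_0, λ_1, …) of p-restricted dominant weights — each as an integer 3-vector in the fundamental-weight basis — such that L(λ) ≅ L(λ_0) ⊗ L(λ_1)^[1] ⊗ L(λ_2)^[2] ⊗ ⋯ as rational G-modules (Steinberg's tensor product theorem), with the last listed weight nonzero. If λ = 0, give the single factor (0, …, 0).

((1, 4, 5), (10, 6, 5), (9, 13, 6), (10, 10, 6), (16, 8, 4))

Compute c_i = Σ_j M_{ij} v_j with v = (56104886, 29121559, 40845182):
  c_1 = (-1)·(56104886) + 16·29121559 + (-10)·(40845182) = 1388238
  c_2 = (-9)·(56104886) + 37·29121559 + (-14)·(40845182) = 721161
  c_3 = (-3)·(56104886) + 10·29121559 + (-3)·(40845182) = 365386
Expand coordinatewise in base 17:
  c_1 = 1388238 = 1·17^0 + 10·17^1 + 9·17^2 + 10·17^3 + 16·17^4
  c_2 = 721161 = 4·17^0 + 6·17^1 + 13·17^2 + 10·17^3 + 8·17^4
  c_3 = 365386 = 5·17^0 + 5·17^1 + 6·17^2 + 6·17^3 + 4·17^4
Factor λ_0 = (1, 4, 5)
Factor λ_1 = (10, 6, 5)
Factor λ_2 = (9, 13, 6)
Factor λ_3 = (10, 10, 6)
Factor λ_4 = (16, 8, 4)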